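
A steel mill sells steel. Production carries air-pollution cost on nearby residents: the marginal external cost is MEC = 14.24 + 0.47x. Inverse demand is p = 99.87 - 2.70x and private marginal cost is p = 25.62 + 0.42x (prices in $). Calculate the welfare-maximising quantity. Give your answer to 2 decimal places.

Social marginal cost = private MC + MEC = 39.86 + 0.89x.
Set SMC = demand: 39.86 + 0.89x = 99.87 - 2.70x → x* = 16.7159.

x* = 16.72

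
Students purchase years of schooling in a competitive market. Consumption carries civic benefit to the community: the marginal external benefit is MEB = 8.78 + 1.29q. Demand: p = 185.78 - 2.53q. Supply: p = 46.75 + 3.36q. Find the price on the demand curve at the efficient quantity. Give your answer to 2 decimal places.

Social marginal benefit = demand + MEB = 194.56 - 1.24q.
Set SMB = MC: 194.56 - 1.24q = 46.75 + 3.36q → q* = 32.1326.
Consumer price on the demand curve at q*: 185.78 − 2.53×32.1326 = 104.4845.

P = 104.48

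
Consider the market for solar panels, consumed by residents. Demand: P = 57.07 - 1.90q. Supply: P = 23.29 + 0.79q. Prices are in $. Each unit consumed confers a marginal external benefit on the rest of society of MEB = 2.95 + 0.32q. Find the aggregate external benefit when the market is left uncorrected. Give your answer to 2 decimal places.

Market equilibrium (private): 23.29 + 0.79q = 57.07 - 1.90q → q_m = 12.5576.
Total external benefit = ∫₀^{q_m} (2.95 + 0.32q) dq = 2.95×12.5576 + ½×0.32×12.5576² = 62.2759.

$62.28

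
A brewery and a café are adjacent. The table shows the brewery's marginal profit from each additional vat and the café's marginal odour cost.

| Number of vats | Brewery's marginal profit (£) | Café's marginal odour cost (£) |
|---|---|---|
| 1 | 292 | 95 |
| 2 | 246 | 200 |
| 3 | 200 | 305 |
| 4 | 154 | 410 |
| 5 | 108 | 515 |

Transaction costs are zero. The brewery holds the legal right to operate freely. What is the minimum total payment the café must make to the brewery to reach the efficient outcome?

£462

Left alone the brewery would choose level 5 (marginal profit stays positive).
Efficient level: k* = 2 (marginal profit ≥ marginal odour cost through 2).
The café must at least cover the brewery's forgone profit from cutting 5→2: 200 + 154 + 108 = 462.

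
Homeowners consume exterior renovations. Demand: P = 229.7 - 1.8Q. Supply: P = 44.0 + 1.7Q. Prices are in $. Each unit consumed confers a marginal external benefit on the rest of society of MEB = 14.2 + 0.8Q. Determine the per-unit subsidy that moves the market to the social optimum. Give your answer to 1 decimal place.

Social marginal benefit = demand + MEB = 243.9 - Q.
Set SMB = MC: 243.9 - Q = 44.0 + 1.7Q → Q* = 74.0370.
The Pigouvian subsidy equals MEB at Q*: 14.2 + 0.8×74.0370 = 73.4296.

subsidy = $73.4 per unit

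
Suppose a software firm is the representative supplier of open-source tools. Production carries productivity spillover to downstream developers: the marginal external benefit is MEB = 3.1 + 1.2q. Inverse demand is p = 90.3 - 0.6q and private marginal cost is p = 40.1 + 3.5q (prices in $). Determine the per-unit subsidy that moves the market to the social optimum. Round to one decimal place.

subsidy = $25.2 per unit

Social marginal cost = private MC − MEB = 37.0 + 2.3q.
Set SMC = demand: 37.0 + 2.3q = 90.3 - 0.6q → q* = 18.3793.
The Pigouvian subsidy equals MEB at q*: 3.1 + 1.2×18.3793 = 25.1552.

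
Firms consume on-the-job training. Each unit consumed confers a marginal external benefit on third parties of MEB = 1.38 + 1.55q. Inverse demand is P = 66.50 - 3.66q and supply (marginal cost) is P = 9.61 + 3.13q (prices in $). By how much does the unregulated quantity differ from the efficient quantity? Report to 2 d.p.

2.74 units

Market equilibrium (private): 9.61 + 3.13q = 66.50 - 3.66q → q_m = 8.3785.
Social marginal benefit = demand + MEB = 67.88 - 2.11q.
Set SMB = MC: 67.88 - 2.11q = 9.61 + 3.13q → q* = 11.1202.
Gap = |8.3785 − 11.1202| = 2.7417.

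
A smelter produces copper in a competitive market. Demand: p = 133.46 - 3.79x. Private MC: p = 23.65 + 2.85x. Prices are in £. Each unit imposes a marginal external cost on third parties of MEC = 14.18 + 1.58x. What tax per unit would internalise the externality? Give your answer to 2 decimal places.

Social marginal cost = private MC + MEC = 37.83 + 4.43x.
Set SMC = demand: 37.83 + 4.43x = 133.46 - 3.79x → x* = 11.6338.
The Pigouvian tax equals MEC at x*: 14.18 + 1.58×11.6338 = 32.5614.

tax = £32.56 per unit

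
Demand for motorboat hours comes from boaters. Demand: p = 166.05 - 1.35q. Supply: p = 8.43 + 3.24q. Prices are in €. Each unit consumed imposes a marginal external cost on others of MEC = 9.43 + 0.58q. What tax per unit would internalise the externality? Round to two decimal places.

tax = €26.05 per unit

Social marginal benefit = demand − MEC = 156.62 - 1.93q.
Set SMB = MC: 156.62 - 1.93q = 8.43 + 3.24q → q* = 28.6634.
The Pigouvian tax equals MEC at q*: 9.43 + 0.58×28.6634 = 26.0548.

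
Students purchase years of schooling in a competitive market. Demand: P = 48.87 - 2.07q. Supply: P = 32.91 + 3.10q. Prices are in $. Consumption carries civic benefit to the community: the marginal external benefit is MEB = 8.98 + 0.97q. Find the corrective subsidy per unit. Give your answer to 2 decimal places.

subsidy = $14.74 per unit

Social marginal benefit = demand + MEB = 57.85 - 1.10q.
Set SMB = MC: 57.85 - 1.10q = 32.91 + 3.10q → q* = 5.9381.
The Pigouvian subsidy equals MEB at q*: 8.98 + 0.97×5.9381 = 14.7400.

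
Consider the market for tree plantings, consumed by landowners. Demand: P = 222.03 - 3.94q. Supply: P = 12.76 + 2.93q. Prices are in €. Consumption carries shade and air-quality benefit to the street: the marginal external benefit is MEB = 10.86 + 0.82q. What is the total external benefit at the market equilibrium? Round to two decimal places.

Market equilibrium (private): 12.76 + 2.93q = 222.03 - 3.94q → q_m = 30.4614.
Total external benefit = ∫₀^{q_m} (10.86 + 0.82q) dq = 10.86×30.4614 + ½×0.82×30.4614² = 711.2485.

€711.25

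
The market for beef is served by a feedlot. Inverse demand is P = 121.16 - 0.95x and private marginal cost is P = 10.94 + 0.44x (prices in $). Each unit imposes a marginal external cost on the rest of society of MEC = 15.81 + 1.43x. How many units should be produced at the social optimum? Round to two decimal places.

Social marginal cost = private MC + MEC = 26.75 + 1.87x.
Set SMC = demand: 26.75 + 1.87x = 121.16 - 0.95x → x* = 33.4787.

x* = 33.48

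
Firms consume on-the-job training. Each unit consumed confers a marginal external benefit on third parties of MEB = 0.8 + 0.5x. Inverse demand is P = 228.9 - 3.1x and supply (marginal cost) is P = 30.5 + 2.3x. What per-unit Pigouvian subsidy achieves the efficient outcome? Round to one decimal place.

subsidy = 21.1 per unit

Social marginal benefit = demand + MEB = 229.7 - 2.6x.
Set SMB = MC: 229.7 - 2.6x = 30.5 + 2.3x → x* = 40.6531.
The Pigouvian subsidy equals MEB at x*: 0.8 + 0.5×40.6531 = 21.1266.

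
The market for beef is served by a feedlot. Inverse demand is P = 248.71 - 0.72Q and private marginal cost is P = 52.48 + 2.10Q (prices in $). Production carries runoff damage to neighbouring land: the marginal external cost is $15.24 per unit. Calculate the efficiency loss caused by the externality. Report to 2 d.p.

DWL = $41.18

Market equilibrium (private): 52.48 + 2.10Q = 248.71 - 0.72Q → Q_m = 69.5851.
Social marginal cost = private MC + MEC = 67.72 + 2.10Q.
Set SMC = demand: 67.72 + 2.10Q = 248.71 - 0.72Q → Q* = 64.1809.
The loss is the area between SMC and demand from Q* to Q_m; with linear curves that's a triangle of height MEC(Q_m).
DWL = ½ × 5.4042 × 15.2400 = 41.1800.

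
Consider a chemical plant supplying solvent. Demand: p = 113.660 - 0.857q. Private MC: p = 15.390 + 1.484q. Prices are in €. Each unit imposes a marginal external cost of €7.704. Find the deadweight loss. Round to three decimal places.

DWL = €12.677

Market equilibrium (private): 15.390 + 1.484q = 113.660 - 0.857q → q_m = 41.9778.
Social marginal cost = private MC + MEC = 23.094 + 1.484q.
Set SMC = demand: 23.094 + 1.484q = 113.660 - 0.857q → q* = 38.6869.
The loss is the area between SMC and demand from q* to q_m; with linear curves that's a triangle of height MEC(q_m).
DWL = ½ × 3.2909 × 7.7040 = 12.6765.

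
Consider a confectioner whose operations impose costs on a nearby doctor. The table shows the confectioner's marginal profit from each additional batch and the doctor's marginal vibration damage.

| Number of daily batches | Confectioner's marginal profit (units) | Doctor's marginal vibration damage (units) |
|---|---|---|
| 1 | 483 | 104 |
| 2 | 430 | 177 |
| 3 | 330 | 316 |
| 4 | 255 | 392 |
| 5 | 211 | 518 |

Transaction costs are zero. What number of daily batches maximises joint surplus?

Bargaining reaches the level where marginal profit last exceeds marginal vibration damage.
That holds through level 3 (330 ≥ 316) but not at 4 (255 < 392).

3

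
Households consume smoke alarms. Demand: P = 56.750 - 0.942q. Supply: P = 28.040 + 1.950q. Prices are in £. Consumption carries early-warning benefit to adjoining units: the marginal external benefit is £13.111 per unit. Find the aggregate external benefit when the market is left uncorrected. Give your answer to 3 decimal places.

Market equilibrium (private): 28.040 + 1.950q = 56.750 - 0.942q → q_m = 9.9274.
Total external benefit = MEB × q_m = 13.111 × 9.9274 = 130.1581.

£130.158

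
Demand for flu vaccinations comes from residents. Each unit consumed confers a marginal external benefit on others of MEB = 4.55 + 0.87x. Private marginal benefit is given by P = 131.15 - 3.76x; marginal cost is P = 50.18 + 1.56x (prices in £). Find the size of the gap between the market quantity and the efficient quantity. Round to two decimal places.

4.00 units

Market equilibrium (private): 50.18 + 1.56x = 131.15 - 3.76x → x_m = 15.2199.
Social marginal benefit = demand + MEB = 135.70 - 2.89x.
Set SMB = MC: 135.70 - 2.89x = 50.18 + 1.56x → x* = 19.2180.
Gap = |15.2199 − 19.2180| = 3.9981.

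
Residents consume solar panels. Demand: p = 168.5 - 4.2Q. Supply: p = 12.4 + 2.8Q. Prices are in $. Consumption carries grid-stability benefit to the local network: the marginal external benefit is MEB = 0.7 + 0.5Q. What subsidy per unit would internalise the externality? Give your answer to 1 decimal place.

subsidy = $12.8 per unit

Social marginal benefit = demand + MEB = 169.2 - 3.7Q.
Set SMB = MC: 169.2 - 3.7Q = 12.4 + 2.8Q → Q* = 24.1231.
The Pigouvian subsidy equals MEB at Q*: 0.7 + 0.5×24.1231 = 12.7616.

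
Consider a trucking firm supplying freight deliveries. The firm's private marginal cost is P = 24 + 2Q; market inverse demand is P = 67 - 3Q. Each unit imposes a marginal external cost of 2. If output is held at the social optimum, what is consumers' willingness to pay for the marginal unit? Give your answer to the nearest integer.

Social marginal cost = private MC + MEC = 26 + 2Q.
Set SMC = demand: 26 + 2Q = 67 - 3Q → Q* = 8.2000.
Consumer price on the demand curve at Q*: 67 − 3×8.2000 = 42.4000.

P = 42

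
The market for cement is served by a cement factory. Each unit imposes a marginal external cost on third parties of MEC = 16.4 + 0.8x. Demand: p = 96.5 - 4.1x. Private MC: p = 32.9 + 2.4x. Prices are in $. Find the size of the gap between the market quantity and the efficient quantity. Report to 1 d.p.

Market equilibrium (private): 32.9 + 2.4x = 96.5 - 4.1x → x_m = 9.7846.
Social marginal cost = private MC + MEC = 49.3 + 3.2x.
Set SMC = demand: 49.3 + 3.2x = 96.5 - 4.1x → x* = 6.4658.
Gap = |9.7846 − 6.4658| = 3.3188.

3.3 units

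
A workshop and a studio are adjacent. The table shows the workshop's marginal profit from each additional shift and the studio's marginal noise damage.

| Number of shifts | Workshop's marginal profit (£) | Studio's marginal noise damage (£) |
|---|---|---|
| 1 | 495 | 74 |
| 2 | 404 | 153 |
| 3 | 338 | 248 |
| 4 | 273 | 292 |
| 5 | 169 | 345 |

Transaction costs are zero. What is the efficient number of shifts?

Bargaining reaches the level where marginal profit last exceeds marginal noise damage.
That holds through level 3 (338 ≥ 248) but not at 4 (273 < 292).

3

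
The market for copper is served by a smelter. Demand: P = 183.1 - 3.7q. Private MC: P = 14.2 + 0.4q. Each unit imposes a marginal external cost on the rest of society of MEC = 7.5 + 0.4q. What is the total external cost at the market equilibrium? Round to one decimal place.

Market equilibrium (private): 14.2 + 0.4q = 183.1 - 3.7q → q_m = 41.1951.
Total external cost = ∫₀^{q_m} (7.5 + 0.4q) dq = 7.5×41.1951 + ½×0.4×41.1951² = 648.3705.

648.4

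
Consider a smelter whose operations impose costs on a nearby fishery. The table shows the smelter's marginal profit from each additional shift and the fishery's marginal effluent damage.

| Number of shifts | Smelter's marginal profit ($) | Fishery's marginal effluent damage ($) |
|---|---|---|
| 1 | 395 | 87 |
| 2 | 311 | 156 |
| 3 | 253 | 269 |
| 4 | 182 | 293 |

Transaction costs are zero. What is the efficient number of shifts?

Bargaining reaches the level where marginal profit last exceeds marginal effluent damage.
That holds through level 2 (311 ≥ 156) but not at 3 (253 < 269).

2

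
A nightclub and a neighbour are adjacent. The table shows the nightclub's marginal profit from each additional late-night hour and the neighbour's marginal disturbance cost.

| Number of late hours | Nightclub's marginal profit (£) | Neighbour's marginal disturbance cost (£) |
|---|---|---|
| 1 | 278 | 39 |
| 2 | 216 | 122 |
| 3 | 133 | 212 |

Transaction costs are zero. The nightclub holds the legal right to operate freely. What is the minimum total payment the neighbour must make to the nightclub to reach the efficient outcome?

Left alone the nightclub would choose level 3 (marginal profit stays positive).
Efficient level: k* = 2 (marginal profit ≥ marginal disturbance cost through 2).
The neighbour must at least cover the nightclub's forgone profit from cutting 3→2: 133 = 133.

£133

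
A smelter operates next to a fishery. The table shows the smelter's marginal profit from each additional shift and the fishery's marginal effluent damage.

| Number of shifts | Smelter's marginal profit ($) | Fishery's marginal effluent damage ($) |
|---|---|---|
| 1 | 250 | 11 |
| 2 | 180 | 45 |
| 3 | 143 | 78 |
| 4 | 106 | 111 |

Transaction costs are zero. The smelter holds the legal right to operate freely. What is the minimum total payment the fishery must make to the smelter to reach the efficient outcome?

Left alone the smelter would choose level 4 (marginal profit stays positive).
Efficient level: k* = 3 (marginal profit ≥ marginal effluent damage through 3).
The fishery must at least cover the smelter's forgone profit from cutting 4→3: 106 = 106.

$106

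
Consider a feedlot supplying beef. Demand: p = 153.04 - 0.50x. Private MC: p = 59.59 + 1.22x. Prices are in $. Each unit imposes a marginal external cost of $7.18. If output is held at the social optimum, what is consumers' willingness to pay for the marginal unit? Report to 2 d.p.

Social marginal cost = private MC + MEC = 66.77 + 1.22x.
Set SMC = demand: 66.77 + 1.22x = 153.04 - 0.50x → x* = 50.1570.
Consumer price on the demand curve at x*: 153.04 − 0.50×50.1570 = 127.9615.

P = $127.96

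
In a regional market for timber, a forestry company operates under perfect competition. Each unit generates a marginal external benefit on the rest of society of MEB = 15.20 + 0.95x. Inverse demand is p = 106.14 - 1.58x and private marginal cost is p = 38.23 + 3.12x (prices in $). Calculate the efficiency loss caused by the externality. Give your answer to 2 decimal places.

DWL = $111.57

Market equilibrium (private): 38.23 + 3.12x = 106.14 - 1.58x → x_m = 14.4489.
Social marginal cost = private MC − MEB = 23.03 + 2.17x.
Set SMC = demand: 23.03 + 2.17x = 106.14 - 1.58x → x* = 22.1627.
Height of the DWL triangle at x_m is demand(x_m) − SMC(x_m) = MEB(x_m) = 28.9265.
DWL = ½ × 7.7138 × 28.9265 = 111.5666.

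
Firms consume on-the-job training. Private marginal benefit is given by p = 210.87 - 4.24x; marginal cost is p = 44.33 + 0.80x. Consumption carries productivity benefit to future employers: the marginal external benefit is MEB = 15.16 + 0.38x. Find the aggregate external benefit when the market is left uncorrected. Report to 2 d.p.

Market equilibrium (private): 44.33 + 0.80x = 210.87 - 4.24x → x_m = 33.0437.
Total external benefit = ∫₀^{x_m} (15.16 + 0.38x) dx = 15.16×33.0437 + ½×0.38×33.0437² = 708.4009.

708.40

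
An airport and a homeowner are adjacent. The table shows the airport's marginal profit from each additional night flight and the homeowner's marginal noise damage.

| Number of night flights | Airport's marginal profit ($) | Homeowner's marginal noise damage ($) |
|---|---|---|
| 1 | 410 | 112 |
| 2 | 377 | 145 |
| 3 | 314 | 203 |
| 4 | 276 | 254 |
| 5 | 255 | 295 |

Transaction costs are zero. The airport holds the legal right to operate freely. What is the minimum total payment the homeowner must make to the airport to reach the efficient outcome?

Left alone the airport would choose level 5 (marginal profit stays positive).
Efficient level: k* = 4 (marginal profit ≥ marginal noise damage through 4).
The homeowner must at least cover the airport's forgone profit from cutting 5→4: 255 = 255.

$255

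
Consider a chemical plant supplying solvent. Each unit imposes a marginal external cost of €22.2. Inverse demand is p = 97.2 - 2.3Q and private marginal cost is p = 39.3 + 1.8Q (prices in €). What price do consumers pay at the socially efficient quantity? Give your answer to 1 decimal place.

Social marginal cost = private MC + MEC = 61.5 + 1.8Q.
Set SMC = demand: 61.5 + 1.8Q = 97.2 - 2.3Q → Q* = 8.7073.
Consumer price on the demand curve at Q*: 97.2 − 2.3×8.7073 = 77.1732.

P = €77.2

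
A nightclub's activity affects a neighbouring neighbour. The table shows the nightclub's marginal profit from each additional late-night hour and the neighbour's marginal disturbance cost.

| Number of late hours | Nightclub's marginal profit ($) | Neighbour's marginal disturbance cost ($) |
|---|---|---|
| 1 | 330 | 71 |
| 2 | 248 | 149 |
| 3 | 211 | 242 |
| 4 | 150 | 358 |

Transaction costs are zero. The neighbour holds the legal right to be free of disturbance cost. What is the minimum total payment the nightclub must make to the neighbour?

$220

Efficient level: marginal profit ≥ marginal disturbance cost through level 2, so k* = 2.
With the neighbour holding the right, the nightclub must at least compensate total damage at k*: 71 + 149 = 220.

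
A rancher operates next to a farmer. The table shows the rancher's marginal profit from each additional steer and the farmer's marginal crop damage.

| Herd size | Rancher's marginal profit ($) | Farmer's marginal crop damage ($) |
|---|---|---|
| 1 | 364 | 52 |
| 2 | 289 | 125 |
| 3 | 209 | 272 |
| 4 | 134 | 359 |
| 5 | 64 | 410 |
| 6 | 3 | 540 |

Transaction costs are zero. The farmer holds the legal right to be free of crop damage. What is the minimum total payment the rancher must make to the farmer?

$177

Efficient level: marginal profit ≥ marginal crop damage through level 2, so k* = 2.
With the farmer holding the right, the rancher must at least compensate total damage at k*: 52 + 125 = 177.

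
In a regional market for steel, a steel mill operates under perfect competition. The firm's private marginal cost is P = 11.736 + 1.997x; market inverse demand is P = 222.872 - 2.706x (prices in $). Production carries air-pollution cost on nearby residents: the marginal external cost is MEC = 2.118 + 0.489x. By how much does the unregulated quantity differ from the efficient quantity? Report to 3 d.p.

Market equilibrium (private): 11.736 + 1.997x = 222.872 - 2.706x → x_m = 44.8939.
Social marginal cost = private MC + MEC = 13.854 + 2.486x.
Set SMC = demand: 13.854 + 2.486x = 222.872 - 2.706x → x* = 40.2577.
Gap = |44.8939 − 40.2577| = 4.6362.

4.636 units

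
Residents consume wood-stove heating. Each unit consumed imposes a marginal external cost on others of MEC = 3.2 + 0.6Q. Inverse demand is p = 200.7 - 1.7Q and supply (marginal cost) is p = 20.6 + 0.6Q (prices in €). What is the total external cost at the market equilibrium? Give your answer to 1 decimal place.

Market equilibrium (private): 20.6 + 0.6Q = 200.7 - 1.7Q → Q_m = 78.3043.
Total external cost = ∫₀^{Q_m} (3.2 + 0.6Q) dQ = 3.2×78.3043 + ½×0.6×78.3043² = 2090.0428.

€2090.0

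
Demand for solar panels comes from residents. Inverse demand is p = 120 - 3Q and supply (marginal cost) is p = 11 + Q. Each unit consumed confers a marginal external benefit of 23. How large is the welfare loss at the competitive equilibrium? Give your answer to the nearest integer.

Market equilibrium (private): 11 + Q = 120 - 3Q → Q_m = 27.2500.
Social marginal benefit = demand + MEB = 143 - 3Q.
Set SMB = MC: 143 - 3Q = 11 + Q → Q* = 33.0000.
The loss is the area between SMB and MC from Q* to Q_m; with linear curves that's a triangle of height MEB(Q_m).
DWL = ½ × 5.7500 × 23.0000 = 66.1250.

DWL = 66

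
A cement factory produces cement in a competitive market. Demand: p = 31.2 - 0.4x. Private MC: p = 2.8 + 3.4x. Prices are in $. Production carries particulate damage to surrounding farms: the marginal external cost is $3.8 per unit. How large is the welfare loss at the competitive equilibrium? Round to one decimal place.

Market equilibrium (private): 2.8 + 3.4x = 31.2 - 0.4x → x_m = 7.4737.
Social marginal cost = private MC + MEC = 6.6 + 3.4x.
Set SMC = demand: 6.6 + 3.4x = 31.2 - 0.4x → x* = 6.4737.
Between x* and x_m the wedge SMC − demand runs linearly from 0 to MEC(x_m), so the loss is a triangle.
DWL = ½ × 1.0000 × 3.8000 = 1.9000.

DWL = $1.9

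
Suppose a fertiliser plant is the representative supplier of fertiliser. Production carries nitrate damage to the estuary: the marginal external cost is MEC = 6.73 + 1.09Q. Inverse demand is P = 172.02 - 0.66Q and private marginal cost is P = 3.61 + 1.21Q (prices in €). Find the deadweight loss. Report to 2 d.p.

Market equilibrium (private): 3.61 + 1.21Q = 172.02 - 0.66Q → Q_m = 90.0588.
Social marginal cost = private MC + MEC = 10.34 + 2.30Q.
Set SMC = demand: 10.34 + 2.30Q = 172.02 - 0.66Q → Q* = 54.6216.
The welfare-loss triangle has base |Q_m − Q*| and height MEC(Q_m) (the vertical gap between SMC and demand is zero at Q* and MEC at Q_m).
DWL = ½ × 35.4372 × 104.8941 = 1858.5766.

DWL = €1858.58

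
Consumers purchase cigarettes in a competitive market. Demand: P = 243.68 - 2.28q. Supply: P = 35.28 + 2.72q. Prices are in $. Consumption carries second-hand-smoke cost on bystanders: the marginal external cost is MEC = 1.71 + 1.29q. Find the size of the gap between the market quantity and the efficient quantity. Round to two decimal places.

8.82 units

Market equilibrium (private): 35.28 + 2.72q = 243.68 - 2.28q → q_m = 41.6800.
Social marginal benefit = demand − MEC = 241.97 - 3.57q.
Set SMB = MC: 241.97 - 3.57q = 35.28 + 2.72q → q* = 32.8601.
Gap = |41.6800 − 32.8601| = 8.8199.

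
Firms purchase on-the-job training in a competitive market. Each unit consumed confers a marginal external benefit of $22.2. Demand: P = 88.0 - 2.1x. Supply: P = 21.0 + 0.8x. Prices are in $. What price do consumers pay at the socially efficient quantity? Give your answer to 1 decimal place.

Social marginal benefit = demand + MEB = 110.2 - 2.1x.
Set SMB = MC: 110.2 - 2.1x = 21.0 + 0.8x → x* = 30.7586.
Consumer price on the demand curve at x*: 88.0 − 2.1×30.7586 = 23.4069.

P = $23.4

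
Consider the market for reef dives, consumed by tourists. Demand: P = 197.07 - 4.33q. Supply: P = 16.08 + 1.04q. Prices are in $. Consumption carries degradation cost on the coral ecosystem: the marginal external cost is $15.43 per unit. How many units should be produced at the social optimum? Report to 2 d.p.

q* = 30.83

Social marginal benefit = demand − MEC = 181.64 - 4.33q.
Set SMB = MC: 181.64 - 4.33q = 16.08 + 1.04q → q* = 30.8305.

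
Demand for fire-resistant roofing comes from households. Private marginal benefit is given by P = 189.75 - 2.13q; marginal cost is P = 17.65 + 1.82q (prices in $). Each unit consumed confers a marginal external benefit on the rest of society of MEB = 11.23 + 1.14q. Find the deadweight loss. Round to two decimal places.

DWL = $659.92

Market equilibrium (private): 17.65 + 1.82q = 189.75 - 2.13q → q_m = 43.5696.
Social marginal benefit = demand + MEB = 200.98 - 0.99q.
Set SMB = MC: 200.98 - 0.99q = 17.65 + 1.82q → q* = 65.2420.
The loss is the area between SMB and MC from q* to q_m; with linear curves that's a triangle of height MEB(q_m).
DWL = ½ × 21.6724 × 60.8994 = 659.9181.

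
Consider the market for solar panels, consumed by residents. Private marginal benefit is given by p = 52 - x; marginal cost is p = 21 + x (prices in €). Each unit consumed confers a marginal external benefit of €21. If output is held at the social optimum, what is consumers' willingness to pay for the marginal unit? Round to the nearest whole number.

Social marginal benefit = demand + MEB = 73 - x.
Set SMB = MC: 73 - x = 21 + x → x* = 26.0000.
Consumer price on the demand curve at x*: 52 − 1×26.0000 = 26.0000.

P = €26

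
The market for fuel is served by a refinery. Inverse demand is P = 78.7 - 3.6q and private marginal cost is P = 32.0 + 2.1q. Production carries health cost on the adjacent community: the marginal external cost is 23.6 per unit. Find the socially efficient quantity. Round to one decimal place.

q* = 4.1

Social marginal cost = private MC + MEC = 55.6 + 2.1q.
Set SMC = demand: 55.6 + 2.1q = 78.7 - 3.6q → q* = 4.0526.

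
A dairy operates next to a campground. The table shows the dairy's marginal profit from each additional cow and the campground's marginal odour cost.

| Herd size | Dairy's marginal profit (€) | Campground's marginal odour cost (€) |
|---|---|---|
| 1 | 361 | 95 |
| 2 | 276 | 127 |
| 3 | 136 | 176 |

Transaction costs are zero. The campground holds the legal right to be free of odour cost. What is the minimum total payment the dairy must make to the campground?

€222

Efficient level: marginal profit ≥ marginal odour cost through level 2, so k* = 2.
With the campground holding the right, the dairy must at least compensate total damage at k*: 95 + 127 = 222.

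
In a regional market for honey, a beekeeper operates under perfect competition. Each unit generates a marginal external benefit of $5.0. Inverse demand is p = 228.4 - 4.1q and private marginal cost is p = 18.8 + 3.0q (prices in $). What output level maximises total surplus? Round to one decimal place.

Social marginal cost = private MC − MEB = 13.8 + 3.0q.
Set SMC = demand: 13.8 + 3.0q = 228.4 - 4.1q → q* = 30.2254.

q* = 30.2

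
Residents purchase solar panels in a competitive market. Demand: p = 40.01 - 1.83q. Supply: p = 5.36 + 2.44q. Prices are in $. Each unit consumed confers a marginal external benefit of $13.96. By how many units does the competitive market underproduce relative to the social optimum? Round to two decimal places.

3.27 units

Market equilibrium (private): 5.36 + 2.44q = 40.01 - 1.83q → q_m = 8.1148.
Social marginal benefit = demand + MEB = 53.97 - 1.83q.
Set SMB = MC: 53.97 - 1.83q = 5.36 + 2.44q → q* = 11.3841.
Gap = |8.1148 − 11.3841| = 3.2693.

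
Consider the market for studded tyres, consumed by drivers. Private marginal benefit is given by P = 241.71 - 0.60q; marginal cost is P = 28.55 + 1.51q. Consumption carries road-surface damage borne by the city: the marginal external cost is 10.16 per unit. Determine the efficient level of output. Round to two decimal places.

q* = 96.21

Social marginal benefit = demand − MEC = 231.55 - 0.60q.
Set SMB = MC: 231.55 - 0.60q = 28.55 + 1.51q → q* = 96.2085.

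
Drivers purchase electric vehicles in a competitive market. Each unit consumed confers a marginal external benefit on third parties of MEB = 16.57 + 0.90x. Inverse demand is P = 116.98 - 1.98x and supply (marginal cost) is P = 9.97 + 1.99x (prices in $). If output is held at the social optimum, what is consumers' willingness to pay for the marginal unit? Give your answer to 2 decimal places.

P = $37.28

Social marginal benefit = demand + MEB = 133.55 - 1.08x.
Set SMB = MC: 133.55 - 1.08x = 9.97 + 1.99x → x* = 40.2541.
Consumer price on the demand curve at x*: 116.98 − 1.98×40.2541 = 37.2769.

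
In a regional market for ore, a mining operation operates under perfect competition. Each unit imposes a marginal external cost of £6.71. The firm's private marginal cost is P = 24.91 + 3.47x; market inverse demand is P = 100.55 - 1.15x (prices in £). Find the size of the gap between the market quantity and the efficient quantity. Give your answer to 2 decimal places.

Market equilibrium (private): 24.91 + 3.47x = 100.55 - 1.15x → x_m = 16.3723.
Social marginal cost = private MC + MEC = 31.62 + 3.47x.
Set SMC = demand: 31.62 + 3.47x = 100.55 - 1.15x → x* = 14.9199.
Gap = |16.3723 − 14.9199| = 1.4524.

1.45 units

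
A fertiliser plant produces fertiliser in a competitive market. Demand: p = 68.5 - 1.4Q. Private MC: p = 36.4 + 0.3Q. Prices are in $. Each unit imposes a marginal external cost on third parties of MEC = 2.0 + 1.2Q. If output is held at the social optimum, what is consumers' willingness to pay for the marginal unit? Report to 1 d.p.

P = $54.0

Social marginal cost = private MC + MEC = 38.4 + 1.5Q.
Set SMC = demand: 38.4 + 1.5Q = 68.5 - 1.4Q → Q* = 10.3793.
Consumer price on the demand curve at Q*: 68.5 − 1.4×10.3793 = 53.9690.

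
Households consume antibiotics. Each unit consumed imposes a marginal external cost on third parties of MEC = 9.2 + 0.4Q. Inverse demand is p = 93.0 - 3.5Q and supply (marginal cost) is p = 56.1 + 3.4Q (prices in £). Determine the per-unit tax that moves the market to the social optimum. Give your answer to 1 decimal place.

Social marginal benefit = demand − MEC = 83.8 - 3.9Q.
Set SMB = MC: 83.8 - 3.9Q = 56.1 + 3.4Q → Q* = 3.7945.
The Pigouvian tax equals MEC at Q*: 9.2 + 0.4×3.7945 = 10.7178.

tax = £10.7 per unit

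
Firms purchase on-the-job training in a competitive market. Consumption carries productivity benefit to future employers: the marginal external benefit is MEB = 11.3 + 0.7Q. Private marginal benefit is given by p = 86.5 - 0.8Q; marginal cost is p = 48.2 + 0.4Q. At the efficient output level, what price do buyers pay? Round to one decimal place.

P = 7.1

Social marginal benefit = demand + MEB = 97.8 - 0.1Q.
Set SMB = MC: 97.8 - 0.1Q = 48.2 + 0.4Q → Q* = 99.2000.
Consumer price on the demand curve at Q*: 86.5 − 0.8×99.2000 = 7.1400.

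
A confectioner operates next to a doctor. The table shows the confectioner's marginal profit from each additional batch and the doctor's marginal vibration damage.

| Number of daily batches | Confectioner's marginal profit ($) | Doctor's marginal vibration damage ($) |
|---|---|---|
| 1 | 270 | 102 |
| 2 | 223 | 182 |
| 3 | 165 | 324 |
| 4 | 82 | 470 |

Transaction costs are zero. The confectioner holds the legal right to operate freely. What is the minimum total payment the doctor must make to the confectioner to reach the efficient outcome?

$247

Left alone the confectioner would choose level 4 (marginal profit stays positive).
Efficient level: k* = 2 (marginal profit ≥ marginal vibration damage through 2).
The doctor must at least cover the confectioner's forgone profit from cutting 4→2: 165 + 82 = 247.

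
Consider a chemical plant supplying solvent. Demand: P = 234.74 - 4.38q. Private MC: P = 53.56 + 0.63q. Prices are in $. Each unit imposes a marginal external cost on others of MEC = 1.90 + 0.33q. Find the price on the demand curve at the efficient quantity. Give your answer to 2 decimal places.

P = $87.69

Social marginal cost = private MC + MEC = 55.46 + 0.96q.
Set SMC = demand: 55.46 + 0.96q = 234.74 - 4.38q → q* = 33.5730.
Consumer price on the demand curve at q*: 234.74 − 4.38×33.5730 = 87.6903.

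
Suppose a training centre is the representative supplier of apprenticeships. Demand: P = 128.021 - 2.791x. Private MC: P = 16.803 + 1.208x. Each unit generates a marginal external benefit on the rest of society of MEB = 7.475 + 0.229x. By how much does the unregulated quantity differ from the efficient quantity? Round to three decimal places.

Market equilibrium (private): 16.803 + 1.208x = 128.021 - 2.791x → x_m = 27.8115.
Social marginal cost = private MC − MEB = 9.328 + 0.979x.
Set SMC = demand: 9.328 + 0.979x = 128.021 - 2.791x → x* = 31.4836.
Gap = |27.8115 − 31.4836| = 3.6721.

3.672 units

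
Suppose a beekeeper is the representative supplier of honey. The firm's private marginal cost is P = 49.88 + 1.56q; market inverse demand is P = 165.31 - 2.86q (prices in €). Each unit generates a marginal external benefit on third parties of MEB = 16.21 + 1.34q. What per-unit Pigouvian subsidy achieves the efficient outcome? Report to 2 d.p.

Social marginal cost = private MC − MEB = 33.67 + 0.22q.
Set SMC = demand: 33.67 + 0.22q = 165.31 - 2.86q → q* = 42.7403.
The Pigouvian subsidy equals MEB at q*: 16.21 + 1.34×42.7403 = 73.4820.

subsidy = €73.48 per unit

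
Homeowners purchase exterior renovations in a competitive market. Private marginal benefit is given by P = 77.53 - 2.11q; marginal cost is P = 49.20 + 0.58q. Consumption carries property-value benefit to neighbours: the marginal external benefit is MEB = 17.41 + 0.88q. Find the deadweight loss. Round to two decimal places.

DWL = 196.60

Market equilibrium (private): 49.20 + 0.58q = 77.53 - 2.11q → q_m = 10.5316.
Social marginal benefit = demand + MEB = 94.94 - 1.23q.
Set SMB = MC: 94.94 - 1.23q = 49.20 + 0.58q → q* = 25.2707.
Between q* and q_m the wedge SMB − MC runs linearly from 0 to MEB(q_m), so the loss is a triangle.
DWL = ½ × 14.7391 × 26.6778 = 196.6034.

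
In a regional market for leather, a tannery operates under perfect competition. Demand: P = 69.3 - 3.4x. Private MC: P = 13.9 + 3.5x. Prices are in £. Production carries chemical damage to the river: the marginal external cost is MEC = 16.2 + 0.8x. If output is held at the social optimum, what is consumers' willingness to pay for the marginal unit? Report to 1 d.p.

Social marginal cost = private MC + MEC = 30.1 + 4.3x.
Set SMC = demand: 30.1 + 4.3x = 69.3 - 3.4x → x* = 5.0909.
Consumer price on the demand curve at x*: 69.3 − 3.4×5.0909 = 51.9909.

P = £52.0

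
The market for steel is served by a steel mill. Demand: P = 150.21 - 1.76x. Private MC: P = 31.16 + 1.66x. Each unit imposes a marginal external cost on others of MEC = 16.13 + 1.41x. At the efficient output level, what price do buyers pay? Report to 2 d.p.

Social marginal cost = private MC + MEC = 47.29 + 3.07x.
Set SMC = demand: 47.29 + 3.07x = 150.21 - 1.76x → x* = 21.3085.
Consumer price on the demand curve at x*: 150.21 − 1.76×21.3085 = 112.7070.

P = 112.71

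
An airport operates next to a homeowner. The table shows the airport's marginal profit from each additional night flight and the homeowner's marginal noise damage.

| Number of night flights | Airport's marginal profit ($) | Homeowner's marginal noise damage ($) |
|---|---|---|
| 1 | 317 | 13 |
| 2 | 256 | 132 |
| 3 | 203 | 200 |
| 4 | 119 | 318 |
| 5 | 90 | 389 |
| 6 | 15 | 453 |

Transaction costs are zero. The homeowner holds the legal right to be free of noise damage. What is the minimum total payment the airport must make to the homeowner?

$345

Efficient level: marginal profit ≥ marginal noise damage through level 3, so k* = 3.
With the homeowner holding the right, the airport must at least compensate total damage at k*: 13 + 132 + 200 = 345.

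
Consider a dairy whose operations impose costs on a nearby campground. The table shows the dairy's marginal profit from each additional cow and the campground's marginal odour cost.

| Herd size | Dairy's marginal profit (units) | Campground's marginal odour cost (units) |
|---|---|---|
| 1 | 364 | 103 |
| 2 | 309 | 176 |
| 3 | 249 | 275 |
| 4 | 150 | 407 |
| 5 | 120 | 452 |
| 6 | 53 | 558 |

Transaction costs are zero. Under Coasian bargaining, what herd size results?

Bargaining reaches the level where marginal profit last exceeds marginal odour cost.
That holds through level 2 (309 ≥ 176) but not at 3 (249 < 275).

2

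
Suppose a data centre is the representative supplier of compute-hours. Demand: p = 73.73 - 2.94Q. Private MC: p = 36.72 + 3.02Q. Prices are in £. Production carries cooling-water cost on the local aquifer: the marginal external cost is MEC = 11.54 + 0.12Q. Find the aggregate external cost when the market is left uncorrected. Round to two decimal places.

Market equilibrium (private): 36.72 + 3.02Q = 73.73 - 2.94Q → Q_m = 6.2097.
Total external cost = ∫₀^{Q_m} (11.54 + 0.12Q) dQ = 11.54×6.2097 + ½×0.12×6.2097² = 73.9736.

£73.97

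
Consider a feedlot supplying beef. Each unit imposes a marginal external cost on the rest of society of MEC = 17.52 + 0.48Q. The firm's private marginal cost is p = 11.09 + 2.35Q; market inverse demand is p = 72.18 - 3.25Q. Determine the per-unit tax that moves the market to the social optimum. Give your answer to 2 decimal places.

Social marginal cost = private MC + MEC = 28.61 + 2.83Q.
Set SMC = demand: 28.61 + 2.83Q = 72.18 - 3.25Q → Q* = 7.1661.
The Pigouvian tax equals MEC at Q*: 17.52 + 0.48×7.1661 = 20.9597.

tax = 20.96 per unit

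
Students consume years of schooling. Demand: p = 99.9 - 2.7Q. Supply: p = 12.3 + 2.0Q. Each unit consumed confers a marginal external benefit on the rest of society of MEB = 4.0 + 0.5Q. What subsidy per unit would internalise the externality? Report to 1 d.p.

Social marginal benefit = demand + MEB = 103.9 - 2.2Q.
Set SMB = MC: 103.9 - 2.2Q = 12.3 + 2.0Q → Q* = 21.8095.
The Pigouvian subsidy equals MEB at Q*: 4.0 + 0.5×21.8095 = 14.9048.

subsidy = 14.9 per unit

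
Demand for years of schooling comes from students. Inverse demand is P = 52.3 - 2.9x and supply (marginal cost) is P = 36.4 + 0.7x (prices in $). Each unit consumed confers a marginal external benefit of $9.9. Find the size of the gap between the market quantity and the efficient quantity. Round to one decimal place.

Market equilibrium (private): 36.4 + 0.7x = 52.3 - 2.9x → x_m = 4.4167.
Social marginal benefit = demand + MEB = 62.2 - 2.9x.
Set SMB = MC: 62.2 - 2.9x = 36.4 + 0.7x → x* = 7.1667.
Gap = |4.4167 − 7.1667| = 2.7500.

2.8 units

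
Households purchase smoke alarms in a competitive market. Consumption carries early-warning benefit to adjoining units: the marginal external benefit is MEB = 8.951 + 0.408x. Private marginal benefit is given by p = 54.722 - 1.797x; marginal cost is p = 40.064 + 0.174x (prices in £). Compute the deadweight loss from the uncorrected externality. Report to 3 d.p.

DWL = £45.952

Market equilibrium (private): 40.064 + 0.174x = 54.722 - 1.797x → x_m = 7.4368.
Social marginal benefit = demand + MEB = 63.673 - 1.389x.
Set SMB = MC: 63.673 - 1.389x = 40.064 + 0.174x → x* = 15.1049.
Height of the DWL triangle at x_m is SMB(x_m) − MC(x_m) = MEB(x_m) = 11.9852.
DWL = ½ × 7.6681 × 11.9852 = 45.9519.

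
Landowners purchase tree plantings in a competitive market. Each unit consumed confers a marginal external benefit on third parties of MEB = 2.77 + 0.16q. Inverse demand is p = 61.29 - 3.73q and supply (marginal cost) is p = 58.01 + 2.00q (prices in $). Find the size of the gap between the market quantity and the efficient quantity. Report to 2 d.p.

Market equilibrium (private): 58.01 + 2.00q = 61.29 - 3.73q → q_m = 0.5724.
Social marginal benefit = demand + MEB = 64.06 - 3.57q.
Set SMB = MC: 64.06 - 3.57q = 58.01 + 2.00q → q* = 1.0862.
Gap = |0.5724 − 1.0862| = 0.5138.

0.51 units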